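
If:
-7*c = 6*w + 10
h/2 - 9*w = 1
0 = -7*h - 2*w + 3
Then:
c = -607/448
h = 29/64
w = -11/128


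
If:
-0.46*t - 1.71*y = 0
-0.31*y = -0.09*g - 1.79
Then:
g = 3.44444444444444*y - 19.8888888888889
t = -3.71739130434783*y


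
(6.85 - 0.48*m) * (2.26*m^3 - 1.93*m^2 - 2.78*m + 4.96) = -1.0848*m^4 + 16.4074*m^3 - 11.8861*m^2 - 21.4238*m + 33.976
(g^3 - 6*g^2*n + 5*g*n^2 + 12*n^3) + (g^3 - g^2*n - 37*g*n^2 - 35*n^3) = 2*g^3 - 7*g^2*n - 32*g*n^2 - 23*n^3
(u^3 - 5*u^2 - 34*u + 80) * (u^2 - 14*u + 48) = u^5 - 19*u^4 + 84*u^3 + 316*u^2 - 2752*u + 3840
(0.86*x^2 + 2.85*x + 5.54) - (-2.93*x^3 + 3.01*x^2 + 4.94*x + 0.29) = 2.93*x^3 - 2.15*x^2 - 2.09*x + 5.25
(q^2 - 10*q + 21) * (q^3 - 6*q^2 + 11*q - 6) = q^5 - 16*q^4 + 92*q^3 - 242*q^2 + 291*q - 126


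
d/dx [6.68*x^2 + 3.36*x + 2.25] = 13.36*x + 3.36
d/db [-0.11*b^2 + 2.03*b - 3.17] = 2.03 - 0.22*b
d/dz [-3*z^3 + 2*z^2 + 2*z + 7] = -9*z^2 + 4*z + 2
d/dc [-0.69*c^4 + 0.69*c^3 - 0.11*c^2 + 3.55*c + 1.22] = -2.76*c^3 + 2.07*c^2 - 0.22*c + 3.55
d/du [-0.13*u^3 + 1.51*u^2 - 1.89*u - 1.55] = -0.39*u^2 + 3.02*u - 1.89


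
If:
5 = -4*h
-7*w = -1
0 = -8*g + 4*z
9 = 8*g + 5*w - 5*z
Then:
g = -29/7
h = -5/4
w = 1/7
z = -58/7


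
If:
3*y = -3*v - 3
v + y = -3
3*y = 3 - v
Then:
No Solution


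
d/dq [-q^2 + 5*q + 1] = 5 - 2*q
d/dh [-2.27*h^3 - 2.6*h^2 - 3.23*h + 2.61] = -6.81*h^2 - 5.2*h - 3.23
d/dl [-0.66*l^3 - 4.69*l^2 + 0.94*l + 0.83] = -1.98*l^2 - 9.38*l + 0.94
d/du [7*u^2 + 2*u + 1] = 14*u + 2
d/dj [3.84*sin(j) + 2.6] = 3.84*cos(j)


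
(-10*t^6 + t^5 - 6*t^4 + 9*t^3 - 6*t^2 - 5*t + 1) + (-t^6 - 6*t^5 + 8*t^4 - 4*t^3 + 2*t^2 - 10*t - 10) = -11*t^6 - 5*t^5 + 2*t^4 + 5*t^3 - 4*t^2 - 15*t - 9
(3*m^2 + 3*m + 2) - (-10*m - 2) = 3*m^2 + 13*m + 4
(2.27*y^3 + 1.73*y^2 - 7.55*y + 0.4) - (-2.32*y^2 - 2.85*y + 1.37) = 2.27*y^3 + 4.05*y^2 - 4.7*y - 0.97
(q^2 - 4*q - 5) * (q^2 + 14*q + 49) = q^4 + 10*q^3 - 12*q^2 - 266*q - 245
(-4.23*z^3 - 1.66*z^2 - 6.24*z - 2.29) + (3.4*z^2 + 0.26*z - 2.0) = -4.23*z^3 + 1.74*z^2 - 5.98*z - 4.29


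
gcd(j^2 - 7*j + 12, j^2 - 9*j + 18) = j - 3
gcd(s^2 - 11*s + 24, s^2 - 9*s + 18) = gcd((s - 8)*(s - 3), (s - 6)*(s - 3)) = s - 3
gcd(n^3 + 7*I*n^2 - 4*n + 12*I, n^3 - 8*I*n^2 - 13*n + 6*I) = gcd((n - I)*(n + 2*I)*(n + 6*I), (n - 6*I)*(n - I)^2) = n - I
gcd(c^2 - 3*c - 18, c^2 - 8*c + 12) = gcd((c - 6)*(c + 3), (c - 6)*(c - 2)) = c - 6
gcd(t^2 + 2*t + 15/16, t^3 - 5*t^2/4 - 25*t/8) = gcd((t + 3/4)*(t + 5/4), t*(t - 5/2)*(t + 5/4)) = t + 5/4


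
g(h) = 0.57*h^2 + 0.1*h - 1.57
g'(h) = 1.14*h + 0.1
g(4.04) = 8.14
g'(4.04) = 4.71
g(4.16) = 8.71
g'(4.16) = 4.84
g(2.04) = 1.01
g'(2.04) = 2.43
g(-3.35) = 4.49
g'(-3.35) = -3.72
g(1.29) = -0.49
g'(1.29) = 1.57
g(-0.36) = -1.53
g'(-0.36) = -0.31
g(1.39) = -0.33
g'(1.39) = 1.68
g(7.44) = 30.73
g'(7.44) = 8.58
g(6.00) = 19.55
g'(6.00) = 6.94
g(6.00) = 19.55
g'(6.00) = 6.94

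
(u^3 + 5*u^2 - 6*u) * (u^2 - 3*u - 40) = u^5 + 2*u^4 - 61*u^3 - 182*u^2 + 240*u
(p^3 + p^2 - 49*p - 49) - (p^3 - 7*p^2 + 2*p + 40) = 8*p^2 - 51*p - 89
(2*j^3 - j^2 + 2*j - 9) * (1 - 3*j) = -6*j^4 + 5*j^3 - 7*j^2 + 29*j - 9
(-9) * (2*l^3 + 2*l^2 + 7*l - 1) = -18*l^3 - 18*l^2 - 63*l + 9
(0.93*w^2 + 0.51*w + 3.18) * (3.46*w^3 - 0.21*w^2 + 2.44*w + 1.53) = 3.2178*w^5 + 1.5693*w^4 + 13.1649*w^3 + 1.9995*w^2 + 8.5395*w + 4.8654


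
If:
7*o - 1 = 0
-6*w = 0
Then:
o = 1/7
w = 0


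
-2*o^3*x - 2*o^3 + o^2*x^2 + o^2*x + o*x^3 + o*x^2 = (-o + x)*(2*o + x)*(o*x + o)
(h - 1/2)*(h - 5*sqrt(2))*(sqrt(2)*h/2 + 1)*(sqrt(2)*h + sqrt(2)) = h^4 - 4*sqrt(2)*h^3 + h^3/2 - 21*h^2/2 - 2*sqrt(2)*h^2 - 5*h + 2*sqrt(2)*h + 5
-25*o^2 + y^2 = (-5*o + y)*(5*o + y)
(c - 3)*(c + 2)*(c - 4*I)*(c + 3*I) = c^4 - c^3 - I*c^3 + 6*c^2 + I*c^2 - 12*c + 6*I*c - 72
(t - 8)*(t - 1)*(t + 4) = t^3 - 5*t^2 - 28*t + 32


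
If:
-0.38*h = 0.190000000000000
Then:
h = -0.50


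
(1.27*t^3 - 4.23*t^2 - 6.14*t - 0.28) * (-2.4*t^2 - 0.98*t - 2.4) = -3.048*t^5 + 8.9074*t^4 + 15.8334*t^3 + 16.8412*t^2 + 15.0104*t + 0.672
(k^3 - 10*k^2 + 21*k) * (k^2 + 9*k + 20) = k^5 - k^4 - 49*k^3 - 11*k^2 + 420*k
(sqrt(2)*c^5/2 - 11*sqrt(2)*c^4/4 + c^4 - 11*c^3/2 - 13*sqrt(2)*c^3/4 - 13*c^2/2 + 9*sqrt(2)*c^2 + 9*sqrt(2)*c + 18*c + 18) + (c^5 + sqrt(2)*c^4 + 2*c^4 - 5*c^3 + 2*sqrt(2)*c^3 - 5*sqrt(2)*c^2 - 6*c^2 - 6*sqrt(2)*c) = sqrt(2)*c^5/2 + c^5 - 7*sqrt(2)*c^4/4 + 3*c^4 - 21*c^3/2 - 5*sqrt(2)*c^3/4 - 25*c^2/2 + 4*sqrt(2)*c^2 + 3*sqrt(2)*c + 18*c + 18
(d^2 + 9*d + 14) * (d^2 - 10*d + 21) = d^4 - d^3 - 55*d^2 + 49*d + 294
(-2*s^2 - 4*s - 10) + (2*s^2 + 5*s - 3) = s - 13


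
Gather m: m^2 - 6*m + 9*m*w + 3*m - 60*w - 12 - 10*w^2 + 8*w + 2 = m^2 + m*(9*w - 3) - 10*w^2 - 52*w - 10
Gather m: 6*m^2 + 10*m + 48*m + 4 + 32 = 6*m^2 + 58*m + 36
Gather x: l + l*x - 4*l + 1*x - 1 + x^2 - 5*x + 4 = -3*l + x^2 + x*(l - 4) + 3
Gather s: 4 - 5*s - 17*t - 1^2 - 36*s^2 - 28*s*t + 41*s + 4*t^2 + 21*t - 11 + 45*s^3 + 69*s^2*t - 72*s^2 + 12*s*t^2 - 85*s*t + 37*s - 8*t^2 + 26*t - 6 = 45*s^3 + s^2*(69*t - 108) + s*(12*t^2 - 113*t + 73) - 4*t^2 + 30*t - 14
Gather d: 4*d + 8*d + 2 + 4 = 12*d + 6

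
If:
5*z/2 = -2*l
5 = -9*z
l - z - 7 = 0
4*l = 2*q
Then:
No Solution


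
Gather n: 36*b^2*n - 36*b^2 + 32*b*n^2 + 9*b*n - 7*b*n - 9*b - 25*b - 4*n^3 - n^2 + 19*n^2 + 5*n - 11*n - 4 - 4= -36*b^2 - 34*b - 4*n^3 + n^2*(32*b + 18) + n*(36*b^2 + 2*b - 6) - 8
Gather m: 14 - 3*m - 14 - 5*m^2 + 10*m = -5*m^2 + 7*m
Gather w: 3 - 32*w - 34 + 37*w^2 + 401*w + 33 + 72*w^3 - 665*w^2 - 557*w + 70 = 72*w^3 - 628*w^2 - 188*w + 72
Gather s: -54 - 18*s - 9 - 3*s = -21*s - 63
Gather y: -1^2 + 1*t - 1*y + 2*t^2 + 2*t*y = 2*t^2 + t + y*(2*t - 1) - 1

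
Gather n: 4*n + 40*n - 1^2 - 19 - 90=44*n - 110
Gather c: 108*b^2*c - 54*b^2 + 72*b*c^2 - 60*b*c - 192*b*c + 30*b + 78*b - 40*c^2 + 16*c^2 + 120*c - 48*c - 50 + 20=-54*b^2 + 108*b + c^2*(72*b - 24) + c*(108*b^2 - 252*b + 72) - 30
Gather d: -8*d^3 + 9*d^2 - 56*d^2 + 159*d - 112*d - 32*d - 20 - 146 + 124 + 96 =-8*d^3 - 47*d^2 + 15*d + 54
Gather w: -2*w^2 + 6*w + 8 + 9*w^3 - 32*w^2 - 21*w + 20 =9*w^3 - 34*w^2 - 15*w + 28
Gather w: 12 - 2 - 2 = 8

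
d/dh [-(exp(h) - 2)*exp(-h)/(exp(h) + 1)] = (exp(2*h) - 4*exp(h) - 2)*exp(-h)/(exp(2*h) + 2*exp(h) + 1)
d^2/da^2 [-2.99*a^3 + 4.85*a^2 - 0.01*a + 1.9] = 9.7 - 17.94*a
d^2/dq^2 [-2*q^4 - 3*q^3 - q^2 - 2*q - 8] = -24*q^2 - 18*q - 2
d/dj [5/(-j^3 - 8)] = 15*j^2/(j^3 + 8)^2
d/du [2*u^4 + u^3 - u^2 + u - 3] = 8*u^3 + 3*u^2 - 2*u + 1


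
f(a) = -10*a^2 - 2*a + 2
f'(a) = -20*a - 2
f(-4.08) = -156.30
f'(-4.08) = 79.60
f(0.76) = -5.30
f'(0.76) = -17.20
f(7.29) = -544.02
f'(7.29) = -147.80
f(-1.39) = -14.54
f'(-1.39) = 25.80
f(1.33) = -18.35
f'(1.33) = -28.60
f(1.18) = -14.28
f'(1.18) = -25.60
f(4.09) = -173.46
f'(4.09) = -83.80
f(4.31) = -192.38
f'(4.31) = -88.20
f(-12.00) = -1414.00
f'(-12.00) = 238.00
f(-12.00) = -1414.00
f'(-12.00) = 238.00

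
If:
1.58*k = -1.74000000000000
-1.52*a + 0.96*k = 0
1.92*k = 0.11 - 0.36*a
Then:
No Solution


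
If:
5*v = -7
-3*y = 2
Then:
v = -7/5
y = -2/3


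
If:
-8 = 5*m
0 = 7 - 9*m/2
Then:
No Solution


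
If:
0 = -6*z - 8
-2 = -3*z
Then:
No Solution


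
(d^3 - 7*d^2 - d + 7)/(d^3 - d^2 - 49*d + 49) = (d + 1)/(d + 7)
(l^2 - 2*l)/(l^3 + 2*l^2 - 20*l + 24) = l/(l^2 + 4*l - 12)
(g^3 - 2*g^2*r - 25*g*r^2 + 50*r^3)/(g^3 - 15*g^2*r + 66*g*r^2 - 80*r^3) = (-g - 5*r)/(-g + 8*r)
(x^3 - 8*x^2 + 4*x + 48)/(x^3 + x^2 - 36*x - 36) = (x^2 - 2*x - 8)/(x^2 + 7*x + 6)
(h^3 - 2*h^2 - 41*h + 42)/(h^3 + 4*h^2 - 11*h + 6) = (h - 7)/(h - 1)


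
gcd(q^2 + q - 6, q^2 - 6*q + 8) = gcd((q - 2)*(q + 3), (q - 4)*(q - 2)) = q - 2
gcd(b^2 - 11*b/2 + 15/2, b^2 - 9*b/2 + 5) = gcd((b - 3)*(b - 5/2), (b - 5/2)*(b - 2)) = b - 5/2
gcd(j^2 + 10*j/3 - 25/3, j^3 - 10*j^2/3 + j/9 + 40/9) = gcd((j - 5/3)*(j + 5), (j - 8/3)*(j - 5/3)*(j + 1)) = j - 5/3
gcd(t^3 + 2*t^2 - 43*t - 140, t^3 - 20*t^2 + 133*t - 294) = t - 7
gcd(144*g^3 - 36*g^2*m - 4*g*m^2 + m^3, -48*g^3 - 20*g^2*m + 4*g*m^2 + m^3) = 24*g^2 - 2*g*m - m^2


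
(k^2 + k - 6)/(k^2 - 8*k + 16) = (k^2 + k - 6)/(k^2 - 8*k + 16)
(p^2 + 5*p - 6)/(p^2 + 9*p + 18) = (p - 1)/(p + 3)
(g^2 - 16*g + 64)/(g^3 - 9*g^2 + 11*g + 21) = (g^2 - 16*g + 64)/(g^3 - 9*g^2 + 11*g + 21)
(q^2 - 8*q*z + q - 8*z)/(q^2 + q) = (q - 8*z)/q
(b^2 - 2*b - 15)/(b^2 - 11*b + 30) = (b + 3)/(b - 6)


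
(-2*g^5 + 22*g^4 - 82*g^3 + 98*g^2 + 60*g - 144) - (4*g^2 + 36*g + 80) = -2*g^5 + 22*g^4 - 82*g^3 + 94*g^2 + 24*g - 224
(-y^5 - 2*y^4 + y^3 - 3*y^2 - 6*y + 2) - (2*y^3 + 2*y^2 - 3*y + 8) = -y^5 - 2*y^4 - y^3 - 5*y^2 - 3*y - 6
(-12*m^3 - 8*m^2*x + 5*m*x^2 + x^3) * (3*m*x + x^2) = -36*m^4*x - 36*m^3*x^2 + 7*m^2*x^3 + 8*m*x^4 + x^5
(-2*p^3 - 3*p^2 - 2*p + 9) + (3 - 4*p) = -2*p^3 - 3*p^2 - 6*p + 12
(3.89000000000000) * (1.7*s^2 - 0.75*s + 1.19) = 6.613*s^2 - 2.9175*s + 4.6291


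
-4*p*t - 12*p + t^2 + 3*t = (-4*p + t)*(t + 3)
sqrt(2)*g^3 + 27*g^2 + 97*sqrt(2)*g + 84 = (g + 6*sqrt(2))*(g + 7*sqrt(2))*(sqrt(2)*g + 1)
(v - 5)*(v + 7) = v^2 + 2*v - 35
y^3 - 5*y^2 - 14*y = y*(y - 7)*(y + 2)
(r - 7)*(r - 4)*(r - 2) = r^3 - 13*r^2 + 50*r - 56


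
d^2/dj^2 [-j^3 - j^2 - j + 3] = -6*j - 2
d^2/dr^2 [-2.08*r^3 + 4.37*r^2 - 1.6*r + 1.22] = 8.74 - 12.48*r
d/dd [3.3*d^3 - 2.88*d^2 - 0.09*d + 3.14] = 9.9*d^2 - 5.76*d - 0.09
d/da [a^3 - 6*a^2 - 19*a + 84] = 3*a^2 - 12*a - 19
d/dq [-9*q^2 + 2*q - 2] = 2 - 18*q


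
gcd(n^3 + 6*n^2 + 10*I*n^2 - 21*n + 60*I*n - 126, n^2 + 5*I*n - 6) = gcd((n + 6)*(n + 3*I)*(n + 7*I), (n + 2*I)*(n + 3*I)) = n + 3*I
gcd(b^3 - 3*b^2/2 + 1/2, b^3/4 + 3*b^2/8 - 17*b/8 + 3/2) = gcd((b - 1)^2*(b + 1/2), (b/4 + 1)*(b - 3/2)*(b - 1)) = b - 1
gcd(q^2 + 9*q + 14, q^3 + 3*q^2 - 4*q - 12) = q + 2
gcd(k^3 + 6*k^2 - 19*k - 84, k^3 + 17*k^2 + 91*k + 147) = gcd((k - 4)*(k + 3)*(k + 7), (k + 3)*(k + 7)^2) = k^2 + 10*k + 21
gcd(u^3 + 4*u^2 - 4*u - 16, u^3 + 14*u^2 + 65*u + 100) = u + 4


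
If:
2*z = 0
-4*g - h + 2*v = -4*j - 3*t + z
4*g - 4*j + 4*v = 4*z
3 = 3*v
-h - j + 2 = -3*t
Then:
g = -5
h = 3*t + 6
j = -4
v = 1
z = 0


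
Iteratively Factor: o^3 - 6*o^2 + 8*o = (o - 2)*(o^2 - 4*o) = (o - 4)*(o - 2)*(o)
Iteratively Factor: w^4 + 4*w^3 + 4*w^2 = (w)*(w^3 + 4*w^2 + 4*w) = w^2*(w^2 + 4*w + 4) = w^2*(w + 2)*(w + 2)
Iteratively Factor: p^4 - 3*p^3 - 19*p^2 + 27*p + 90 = (p + 3)*(p^3 - 6*p^2 - p + 30) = (p - 3)*(p + 3)*(p^2 - 3*p - 10) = (p - 5)*(p - 3)*(p + 3)*(p + 2)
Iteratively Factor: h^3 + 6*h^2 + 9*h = (h + 3)*(h^2 + 3*h) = h*(h + 3)*(h + 3)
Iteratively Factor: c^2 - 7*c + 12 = (c - 4)*(c - 3)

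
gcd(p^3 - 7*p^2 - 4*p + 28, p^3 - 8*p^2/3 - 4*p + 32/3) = p^2 - 4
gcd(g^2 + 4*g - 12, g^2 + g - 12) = 1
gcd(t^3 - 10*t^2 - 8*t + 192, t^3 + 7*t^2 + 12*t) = t + 4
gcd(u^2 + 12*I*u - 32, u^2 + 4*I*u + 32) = u + 8*I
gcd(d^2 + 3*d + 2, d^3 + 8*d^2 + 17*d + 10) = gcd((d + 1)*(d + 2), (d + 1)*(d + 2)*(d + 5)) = d^2 + 3*d + 2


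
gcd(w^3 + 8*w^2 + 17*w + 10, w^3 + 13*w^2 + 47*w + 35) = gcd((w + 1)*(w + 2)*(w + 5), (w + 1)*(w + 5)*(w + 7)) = w^2 + 6*w + 5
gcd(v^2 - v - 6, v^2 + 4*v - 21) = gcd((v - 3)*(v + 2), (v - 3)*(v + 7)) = v - 3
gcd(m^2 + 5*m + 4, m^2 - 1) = m + 1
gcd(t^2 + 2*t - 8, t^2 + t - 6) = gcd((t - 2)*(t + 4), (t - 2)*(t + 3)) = t - 2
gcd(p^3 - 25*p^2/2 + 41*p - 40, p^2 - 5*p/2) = p - 5/2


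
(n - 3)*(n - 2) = n^2 - 5*n + 6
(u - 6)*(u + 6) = u^2 - 36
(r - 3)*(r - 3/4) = r^2 - 15*r/4 + 9/4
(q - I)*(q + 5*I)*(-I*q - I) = -I*q^3 + 4*q^2 - I*q^2 + 4*q - 5*I*q - 5*I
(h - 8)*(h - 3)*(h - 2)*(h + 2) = h^4 - 11*h^3 + 20*h^2 + 44*h - 96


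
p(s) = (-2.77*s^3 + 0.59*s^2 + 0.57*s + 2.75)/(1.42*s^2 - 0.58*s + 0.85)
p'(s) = (0.58 - 2.84*s)*(-2.77*s^3 + 0.59*s^2 + 0.57*s + 2.75)/(1.42*s^2 - 0.58*s + 0.85)^2 + (-8.31*s^2 + 1.18*s + 0.57)/(1.42*s^2 - 0.58*s + 0.85) = (-3.9334*s^4 + 3.2132*s^3 - 8.2151*s^2 - 6.807*s + 2.0795)/(2.0164*s^4 - 1.6472*s^3 + 2.7504*s^2 - 0.986*s + 0.7225)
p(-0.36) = 2.21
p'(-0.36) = 2.10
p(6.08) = -11.93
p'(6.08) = -2.01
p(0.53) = 2.98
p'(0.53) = -4.14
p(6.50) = -12.78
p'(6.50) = -2.00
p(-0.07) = 3.02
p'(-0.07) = 3.12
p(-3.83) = 6.90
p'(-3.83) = -1.96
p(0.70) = 2.18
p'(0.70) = -5.04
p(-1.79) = 3.03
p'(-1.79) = -1.71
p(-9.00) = 17.05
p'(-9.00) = -1.96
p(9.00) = -17.75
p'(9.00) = -1.98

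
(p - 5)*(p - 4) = p^2 - 9*p + 20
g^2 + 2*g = g*(g + 2)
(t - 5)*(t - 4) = t^2 - 9*t + 20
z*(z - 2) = z^2 - 2*z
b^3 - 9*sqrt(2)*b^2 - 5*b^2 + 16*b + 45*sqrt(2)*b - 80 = (b - 5)*(b - 8*sqrt(2))*(b - sqrt(2))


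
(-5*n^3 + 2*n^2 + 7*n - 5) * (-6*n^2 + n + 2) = 30*n^5 - 17*n^4 - 50*n^3 + 41*n^2 + 9*n - 10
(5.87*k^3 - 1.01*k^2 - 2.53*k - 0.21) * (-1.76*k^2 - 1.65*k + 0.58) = -10.3312*k^5 - 7.9079*k^4 + 9.5239*k^3 + 3.9583*k^2 - 1.1209*k - 0.1218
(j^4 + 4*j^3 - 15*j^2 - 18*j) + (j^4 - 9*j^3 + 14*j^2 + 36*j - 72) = 2*j^4 - 5*j^3 - j^2 + 18*j - 72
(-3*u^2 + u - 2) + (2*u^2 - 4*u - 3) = -u^2 - 3*u - 5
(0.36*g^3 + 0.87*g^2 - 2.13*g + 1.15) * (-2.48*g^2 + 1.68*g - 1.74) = -0.8928*g^5 - 1.5528*g^4 + 6.1176*g^3 - 7.9442*g^2 + 5.6382*g - 2.001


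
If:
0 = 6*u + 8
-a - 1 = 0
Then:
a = -1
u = -4/3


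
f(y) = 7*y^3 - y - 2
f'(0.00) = -1.00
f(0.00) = -2.00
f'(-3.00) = 188.00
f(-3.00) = -188.00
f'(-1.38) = 38.99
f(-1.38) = -19.02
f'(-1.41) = 40.75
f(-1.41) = -20.21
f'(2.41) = 120.97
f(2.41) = 93.57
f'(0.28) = 0.65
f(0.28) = -2.13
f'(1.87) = 72.43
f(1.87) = 41.90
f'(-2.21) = 101.57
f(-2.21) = -75.35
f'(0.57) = 5.82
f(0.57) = -1.27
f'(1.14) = 26.29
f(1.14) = 7.23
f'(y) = 21*y^2 - 1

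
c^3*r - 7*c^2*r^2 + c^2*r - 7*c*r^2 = c*(c - 7*r)*(c*r + r)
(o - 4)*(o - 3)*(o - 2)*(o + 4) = o^4 - 5*o^3 - 10*o^2 + 80*o - 96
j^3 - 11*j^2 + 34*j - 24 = (j - 6)*(j - 4)*(j - 1)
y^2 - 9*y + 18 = (y - 6)*(y - 3)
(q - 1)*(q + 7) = q^2 + 6*q - 7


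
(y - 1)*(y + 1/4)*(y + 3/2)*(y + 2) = y^4 + 11*y^3/4 + y^2/8 - 25*y/8 - 3/4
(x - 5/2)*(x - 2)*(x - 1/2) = x^3 - 5*x^2 + 29*x/4 - 5/2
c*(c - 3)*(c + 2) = c^3 - c^2 - 6*c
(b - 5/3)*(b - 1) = b^2 - 8*b/3 + 5/3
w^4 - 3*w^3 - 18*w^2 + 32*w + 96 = (w - 4)^2*(w + 2)*(w + 3)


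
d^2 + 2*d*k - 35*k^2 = (d - 5*k)*(d + 7*k)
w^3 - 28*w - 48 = (w - 6)*(w + 2)*(w + 4)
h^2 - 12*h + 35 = (h - 7)*(h - 5)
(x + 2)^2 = x^2 + 4*x + 4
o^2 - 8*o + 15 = (o - 5)*(o - 3)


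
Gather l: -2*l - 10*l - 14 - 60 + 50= -12*l - 24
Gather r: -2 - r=-r - 2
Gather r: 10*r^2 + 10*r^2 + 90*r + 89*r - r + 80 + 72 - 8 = 20*r^2 + 178*r + 144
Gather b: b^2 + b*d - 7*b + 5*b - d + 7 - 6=b^2 + b*(d - 2) - d + 1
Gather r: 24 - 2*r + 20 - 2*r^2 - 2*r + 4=-2*r^2 - 4*r + 48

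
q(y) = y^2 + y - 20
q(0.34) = -19.54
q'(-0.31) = 0.38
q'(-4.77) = -8.54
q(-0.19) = -20.15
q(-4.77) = -2.02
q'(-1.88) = -2.76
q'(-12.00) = -23.00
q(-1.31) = -19.59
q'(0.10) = 1.20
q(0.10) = -19.89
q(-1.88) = -18.35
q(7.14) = 38.12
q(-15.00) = 190.00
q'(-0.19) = 0.62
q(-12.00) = 112.00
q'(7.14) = 15.28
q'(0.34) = 1.68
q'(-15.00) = -29.00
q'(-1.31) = -1.62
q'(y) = 2*y + 1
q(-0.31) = -20.21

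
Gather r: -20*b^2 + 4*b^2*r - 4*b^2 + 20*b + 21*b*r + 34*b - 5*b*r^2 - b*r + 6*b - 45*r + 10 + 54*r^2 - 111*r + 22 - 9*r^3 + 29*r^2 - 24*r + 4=-24*b^2 + 60*b - 9*r^3 + r^2*(83 - 5*b) + r*(4*b^2 + 20*b - 180) + 36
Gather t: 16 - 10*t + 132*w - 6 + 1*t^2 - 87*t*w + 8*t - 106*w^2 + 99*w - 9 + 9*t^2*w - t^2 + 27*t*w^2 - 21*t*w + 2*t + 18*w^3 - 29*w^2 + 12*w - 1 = 9*t^2*w + t*(27*w^2 - 108*w) + 18*w^3 - 135*w^2 + 243*w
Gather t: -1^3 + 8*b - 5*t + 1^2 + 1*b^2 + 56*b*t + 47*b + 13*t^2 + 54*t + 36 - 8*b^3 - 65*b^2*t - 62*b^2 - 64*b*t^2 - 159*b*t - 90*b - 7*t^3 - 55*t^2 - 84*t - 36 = -8*b^3 - 61*b^2 - 35*b - 7*t^3 + t^2*(-64*b - 42) + t*(-65*b^2 - 103*b - 35)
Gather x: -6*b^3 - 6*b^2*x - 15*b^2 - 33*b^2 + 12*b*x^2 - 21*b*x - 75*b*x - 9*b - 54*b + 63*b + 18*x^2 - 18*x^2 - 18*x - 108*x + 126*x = -6*b^3 - 48*b^2 + 12*b*x^2 + x*(-6*b^2 - 96*b)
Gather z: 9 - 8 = 1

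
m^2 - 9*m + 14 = (m - 7)*(m - 2)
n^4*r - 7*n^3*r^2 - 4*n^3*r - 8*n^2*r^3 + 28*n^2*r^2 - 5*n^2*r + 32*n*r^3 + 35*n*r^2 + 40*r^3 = (n - 5)*(n - 8*r)*(n + r)*(n*r + r)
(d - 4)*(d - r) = d^2 - d*r - 4*d + 4*r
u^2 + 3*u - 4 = (u - 1)*(u + 4)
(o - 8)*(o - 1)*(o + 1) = o^3 - 8*o^2 - o + 8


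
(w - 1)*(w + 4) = w^2 + 3*w - 4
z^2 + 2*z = z*(z + 2)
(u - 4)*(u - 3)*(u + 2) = u^3 - 5*u^2 - 2*u + 24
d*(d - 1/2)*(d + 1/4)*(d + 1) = d^4 + 3*d^3/4 - 3*d^2/8 - d/8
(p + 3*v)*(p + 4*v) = p^2 + 7*p*v + 12*v^2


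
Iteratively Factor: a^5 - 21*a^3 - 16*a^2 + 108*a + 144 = (a - 4)*(a^4 + 4*a^3 - 5*a^2 - 36*a - 36) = (a - 4)*(a - 3)*(a^3 + 7*a^2 + 16*a + 12) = (a - 4)*(a - 3)*(a + 3)*(a^2 + 4*a + 4) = (a - 4)*(a - 3)*(a + 2)*(a + 3)*(a + 2)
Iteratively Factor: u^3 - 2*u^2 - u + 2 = (u + 1)*(u^2 - 3*u + 2) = (u - 2)*(u + 1)*(u - 1)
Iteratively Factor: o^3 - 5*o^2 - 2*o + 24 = (o - 4)*(o^2 - o - 6) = (o - 4)*(o + 2)*(o - 3)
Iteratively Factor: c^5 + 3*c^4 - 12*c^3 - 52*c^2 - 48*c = (c + 2)*(c^4 + c^3 - 14*c^2 - 24*c) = (c - 4)*(c + 2)*(c^3 + 5*c^2 + 6*c) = (c - 4)*(c + 2)*(c + 3)*(c^2 + 2*c) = (c - 4)*(c + 2)^2*(c + 3)*(c)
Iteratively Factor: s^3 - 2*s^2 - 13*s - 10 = (s - 5)*(s^2 + 3*s + 2) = (s - 5)*(s + 2)*(s + 1)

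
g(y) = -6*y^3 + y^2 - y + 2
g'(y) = -18*y^2 + 2*y - 1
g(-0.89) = 7.91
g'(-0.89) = -17.04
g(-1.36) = 20.30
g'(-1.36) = -37.01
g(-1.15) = 13.60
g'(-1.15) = -27.10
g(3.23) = -192.99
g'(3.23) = -182.33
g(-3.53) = 281.91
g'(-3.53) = -232.36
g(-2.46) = 99.83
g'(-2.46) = -114.85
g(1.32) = -11.38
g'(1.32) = -29.72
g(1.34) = -11.98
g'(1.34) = -30.64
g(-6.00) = 1340.00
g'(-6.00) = -661.00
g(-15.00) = 20492.00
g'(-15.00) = -4081.00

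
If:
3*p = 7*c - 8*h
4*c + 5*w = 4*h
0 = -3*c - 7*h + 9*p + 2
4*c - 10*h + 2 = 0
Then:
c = 3/4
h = 1/2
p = 5/12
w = -1/5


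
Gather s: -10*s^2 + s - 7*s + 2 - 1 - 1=-10*s^2 - 6*s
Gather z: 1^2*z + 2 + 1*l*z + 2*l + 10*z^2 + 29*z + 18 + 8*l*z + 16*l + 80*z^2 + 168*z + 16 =18*l + 90*z^2 + z*(9*l + 198) + 36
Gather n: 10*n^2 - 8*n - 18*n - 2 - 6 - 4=10*n^2 - 26*n - 12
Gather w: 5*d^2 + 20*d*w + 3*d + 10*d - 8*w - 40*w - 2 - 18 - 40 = 5*d^2 + 13*d + w*(20*d - 48) - 60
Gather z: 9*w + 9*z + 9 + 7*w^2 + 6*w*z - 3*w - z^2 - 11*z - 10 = 7*w^2 + 6*w - z^2 + z*(6*w - 2) - 1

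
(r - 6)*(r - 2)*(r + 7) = r^3 - r^2 - 44*r + 84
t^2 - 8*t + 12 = (t - 6)*(t - 2)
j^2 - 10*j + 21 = (j - 7)*(j - 3)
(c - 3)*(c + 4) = c^2 + c - 12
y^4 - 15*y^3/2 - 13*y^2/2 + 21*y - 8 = (y - 8)*(y - 1)*(y - 1/2)*(y + 2)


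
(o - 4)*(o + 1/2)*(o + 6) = o^3 + 5*o^2/2 - 23*o - 12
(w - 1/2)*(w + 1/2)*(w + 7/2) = w^3 + 7*w^2/2 - w/4 - 7/8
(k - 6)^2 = k^2 - 12*k + 36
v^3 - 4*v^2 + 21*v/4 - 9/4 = (v - 3/2)^2*(v - 1)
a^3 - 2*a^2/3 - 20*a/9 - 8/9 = (a - 2)*(a + 2/3)^2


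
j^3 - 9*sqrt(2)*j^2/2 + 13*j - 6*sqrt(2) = (j - 2*sqrt(2))*(j - 3*sqrt(2)/2)*(j - sqrt(2))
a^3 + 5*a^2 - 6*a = a*(a - 1)*(a + 6)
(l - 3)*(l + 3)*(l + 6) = l^3 + 6*l^2 - 9*l - 54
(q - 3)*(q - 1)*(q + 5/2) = q^3 - 3*q^2/2 - 7*q + 15/2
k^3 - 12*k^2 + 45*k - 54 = (k - 6)*(k - 3)^2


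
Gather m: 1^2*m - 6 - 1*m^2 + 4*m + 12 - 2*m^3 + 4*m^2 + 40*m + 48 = -2*m^3 + 3*m^2 + 45*m + 54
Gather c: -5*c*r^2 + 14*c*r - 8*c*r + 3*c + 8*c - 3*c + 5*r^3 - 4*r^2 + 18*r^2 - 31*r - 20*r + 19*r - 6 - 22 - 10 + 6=c*(-5*r^2 + 6*r + 8) + 5*r^3 + 14*r^2 - 32*r - 32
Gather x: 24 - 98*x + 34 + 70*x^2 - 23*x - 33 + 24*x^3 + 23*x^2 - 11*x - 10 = 24*x^3 + 93*x^2 - 132*x + 15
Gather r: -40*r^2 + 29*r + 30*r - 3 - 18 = -40*r^2 + 59*r - 21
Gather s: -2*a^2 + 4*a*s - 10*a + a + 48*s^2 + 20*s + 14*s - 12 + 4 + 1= -2*a^2 - 9*a + 48*s^2 + s*(4*a + 34) - 7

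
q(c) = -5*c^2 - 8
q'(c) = -10*c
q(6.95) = -249.51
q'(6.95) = -69.50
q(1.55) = -20.01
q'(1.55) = -15.50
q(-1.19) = -15.08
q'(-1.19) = 11.90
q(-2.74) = -45.54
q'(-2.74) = 27.40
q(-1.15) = -14.61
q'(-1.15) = 11.50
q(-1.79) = -24.02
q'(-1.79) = 17.90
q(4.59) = -113.34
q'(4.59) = -45.90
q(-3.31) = -62.78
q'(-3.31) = 33.10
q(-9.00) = -413.00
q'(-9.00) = 90.00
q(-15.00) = -1133.00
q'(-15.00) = 150.00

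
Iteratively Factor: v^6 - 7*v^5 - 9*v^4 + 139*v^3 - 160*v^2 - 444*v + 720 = (v - 3)*(v^5 - 4*v^4 - 21*v^3 + 76*v^2 + 68*v - 240) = (v - 3)^2*(v^4 - v^3 - 24*v^2 + 4*v + 80) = (v - 5)*(v - 3)^2*(v^3 + 4*v^2 - 4*v - 16) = (v - 5)*(v - 3)^2*(v + 2)*(v^2 + 2*v - 8) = (v - 5)*(v - 3)^2*(v - 2)*(v + 2)*(v + 4)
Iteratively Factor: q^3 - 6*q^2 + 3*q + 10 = (q + 1)*(q^2 - 7*q + 10) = (q - 2)*(q + 1)*(q - 5)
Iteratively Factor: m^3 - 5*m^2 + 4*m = (m - 1)*(m^2 - 4*m) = m*(m - 1)*(m - 4)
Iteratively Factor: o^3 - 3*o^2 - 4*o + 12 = (o - 3)*(o^2 - 4) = (o - 3)*(o - 2)*(o + 2)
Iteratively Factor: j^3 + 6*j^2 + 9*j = (j + 3)*(j^2 + 3*j) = j*(j + 3)*(j + 3)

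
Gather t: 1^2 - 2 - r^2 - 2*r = -r^2 - 2*r - 1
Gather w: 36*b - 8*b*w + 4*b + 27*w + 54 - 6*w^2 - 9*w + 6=40*b - 6*w^2 + w*(18 - 8*b) + 60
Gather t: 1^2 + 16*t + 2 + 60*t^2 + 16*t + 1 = 60*t^2 + 32*t + 4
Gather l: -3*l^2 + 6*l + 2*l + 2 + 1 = -3*l^2 + 8*l + 3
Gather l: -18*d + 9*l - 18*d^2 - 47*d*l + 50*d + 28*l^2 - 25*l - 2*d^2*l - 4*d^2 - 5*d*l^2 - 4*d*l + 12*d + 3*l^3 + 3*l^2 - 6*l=-22*d^2 + 44*d + 3*l^3 + l^2*(31 - 5*d) + l*(-2*d^2 - 51*d - 22)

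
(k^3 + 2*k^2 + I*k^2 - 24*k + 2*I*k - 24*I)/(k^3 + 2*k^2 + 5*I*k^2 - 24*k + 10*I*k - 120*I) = (k + I)/(k + 5*I)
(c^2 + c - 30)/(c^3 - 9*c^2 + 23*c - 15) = (c + 6)/(c^2 - 4*c + 3)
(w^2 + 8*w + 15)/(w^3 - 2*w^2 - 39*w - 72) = (w + 5)/(w^2 - 5*w - 24)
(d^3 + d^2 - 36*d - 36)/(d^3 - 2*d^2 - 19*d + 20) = (d^3 + d^2 - 36*d - 36)/(d^3 - 2*d^2 - 19*d + 20)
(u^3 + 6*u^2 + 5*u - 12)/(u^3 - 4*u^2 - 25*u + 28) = (u + 3)/(u - 7)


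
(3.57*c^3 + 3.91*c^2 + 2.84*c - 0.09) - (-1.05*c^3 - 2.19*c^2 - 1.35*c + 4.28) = 4.62*c^3 + 6.1*c^2 + 4.19*c - 4.37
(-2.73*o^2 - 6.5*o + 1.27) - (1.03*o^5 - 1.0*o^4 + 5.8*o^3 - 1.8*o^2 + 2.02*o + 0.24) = -1.03*o^5 + 1.0*o^4 - 5.8*o^3 - 0.93*o^2 - 8.52*o + 1.03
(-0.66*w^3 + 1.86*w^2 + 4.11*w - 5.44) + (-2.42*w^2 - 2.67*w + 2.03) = -0.66*w^3 - 0.56*w^2 + 1.44*w - 3.41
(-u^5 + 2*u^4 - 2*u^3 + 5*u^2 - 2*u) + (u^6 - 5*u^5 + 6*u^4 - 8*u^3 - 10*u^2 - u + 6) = u^6 - 6*u^5 + 8*u^4 - 10*u^3 - 5*u^2 - 3*u + 6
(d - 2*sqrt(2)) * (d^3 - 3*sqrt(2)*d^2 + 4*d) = d^4 - 5*sqrt(2)*d^3 + 16*d^2 - 8*sqrt(2)*d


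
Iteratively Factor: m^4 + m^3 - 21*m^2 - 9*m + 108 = (m - 3)*(m^3 + 4*m^2 - 9*m - 36) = (m - 3)^2*(m^2 + 7*m + 12) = (m - 3)^2*(m + 3)*(m + 4)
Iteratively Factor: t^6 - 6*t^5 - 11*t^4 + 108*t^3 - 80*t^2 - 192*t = (t)*(t^5 - 6*t^4 - 11*t^3 + 108*t^2 - 80*t - 192) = t*(t + 4)*(t^4 - 10*t^3 + 29*t^2 - 8*t - 48) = t*(t - 3)*(t + 4)*(t^3 - 7*t^2 + 8*t + 16) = t*(t - 4)*(t - 3)*(t + 4)*(t^2 - 3*t - 4) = t*(t - 4)^2*(t - 3)*(t + 4)*(t + 1)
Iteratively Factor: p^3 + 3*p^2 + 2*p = (p + 2)*(p^2 + p) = (p + 1)*(p + 2)*(p)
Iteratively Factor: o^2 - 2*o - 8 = (o + 2)*(o - 4)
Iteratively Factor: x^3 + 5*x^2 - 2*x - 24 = (x + 3)*(x^2 + 2*x - 8) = (x + 3)*(x + 4)*(x - 2)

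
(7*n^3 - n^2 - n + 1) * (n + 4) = 7*n^4 + 27*n^3 - 5*n^2 - 3*n + 4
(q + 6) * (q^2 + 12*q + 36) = q^3 + 18*q^2 + 108*q + 216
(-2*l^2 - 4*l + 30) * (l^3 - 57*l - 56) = -2*l^5 - 4*l^4 + 144*l^3 + 340*l^2 - 1486*l - 1680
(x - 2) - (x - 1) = -1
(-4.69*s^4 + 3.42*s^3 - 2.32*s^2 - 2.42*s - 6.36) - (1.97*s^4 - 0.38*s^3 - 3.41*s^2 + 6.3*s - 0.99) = -6.66*s^4 + 3.8*s^3 + 1.09*s^2 - 8.72*s - 5.37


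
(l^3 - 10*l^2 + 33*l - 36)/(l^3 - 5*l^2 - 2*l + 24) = (l - 3)/(l + 2)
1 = 1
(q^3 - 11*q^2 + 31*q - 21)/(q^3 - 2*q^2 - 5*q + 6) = (q - 7)/(q + 2)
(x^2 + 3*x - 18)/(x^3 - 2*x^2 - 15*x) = (-x^2 - 3*x + 18)/(x*(-x^2 + 2*x + 15))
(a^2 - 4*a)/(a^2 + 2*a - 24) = a/(a + 6)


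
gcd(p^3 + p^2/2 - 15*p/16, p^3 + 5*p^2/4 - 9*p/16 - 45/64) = p^2 + p/2 - 15/16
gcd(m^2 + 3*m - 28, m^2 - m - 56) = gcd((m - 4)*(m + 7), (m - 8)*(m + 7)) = m + 7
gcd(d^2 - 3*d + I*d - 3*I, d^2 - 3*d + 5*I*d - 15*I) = d - 3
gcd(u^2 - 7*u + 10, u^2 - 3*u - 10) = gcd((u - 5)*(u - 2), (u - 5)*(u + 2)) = u - 5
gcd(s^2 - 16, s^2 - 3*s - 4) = s - 4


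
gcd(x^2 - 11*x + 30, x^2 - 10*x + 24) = x - 6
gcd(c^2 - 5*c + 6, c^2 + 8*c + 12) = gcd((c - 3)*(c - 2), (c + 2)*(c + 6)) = 1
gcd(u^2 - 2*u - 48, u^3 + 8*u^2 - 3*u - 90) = u + 6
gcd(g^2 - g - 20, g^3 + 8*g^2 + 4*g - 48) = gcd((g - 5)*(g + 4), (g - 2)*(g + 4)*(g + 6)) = g + 4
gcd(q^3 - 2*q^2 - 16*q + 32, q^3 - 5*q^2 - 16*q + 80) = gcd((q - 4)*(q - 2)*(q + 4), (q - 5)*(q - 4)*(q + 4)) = q^2 - 16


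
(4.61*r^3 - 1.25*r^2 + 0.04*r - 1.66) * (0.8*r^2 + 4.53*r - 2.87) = 3.688*r^5 + 19.8833*r^4 - 18.8612*r^3 + 2.4407*r^2 - 7.6346*r + 4.7642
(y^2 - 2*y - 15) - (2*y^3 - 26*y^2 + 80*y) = -2*y^3 + 27*y^2 - 82*y - 15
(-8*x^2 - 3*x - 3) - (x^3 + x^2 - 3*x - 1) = -x^3 - 9*x^2 - 2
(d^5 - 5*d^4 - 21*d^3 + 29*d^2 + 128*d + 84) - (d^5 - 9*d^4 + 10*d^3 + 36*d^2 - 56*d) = 4*d^4 - 31*d^3 - 7*d^2 + 184*d + 84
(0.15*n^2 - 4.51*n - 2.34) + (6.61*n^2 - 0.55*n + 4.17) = 6.76*n^2 - 5.06*n + 1.83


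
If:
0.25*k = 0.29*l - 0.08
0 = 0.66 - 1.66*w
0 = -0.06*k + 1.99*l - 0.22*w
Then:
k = -0.28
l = 0.04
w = 0.40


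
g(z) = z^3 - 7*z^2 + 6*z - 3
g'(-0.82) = 19.50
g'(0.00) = 6.00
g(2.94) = -20.45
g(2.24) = -13.44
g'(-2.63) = 63.57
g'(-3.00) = 75.00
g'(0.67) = -2.03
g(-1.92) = -47.40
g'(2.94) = -9.23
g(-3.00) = -111.00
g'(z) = 3*z^2 - 14*z + 6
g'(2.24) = -10.31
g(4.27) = -27.16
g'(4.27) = 0.92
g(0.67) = -1.82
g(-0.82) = -13.18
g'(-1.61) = 36.32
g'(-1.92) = 43.94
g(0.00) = -3.00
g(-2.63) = -85.39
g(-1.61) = -34.98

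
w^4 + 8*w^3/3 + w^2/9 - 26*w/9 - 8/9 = (w - 1)*(w + 1/3)*(w + 4/3)*(w + 2)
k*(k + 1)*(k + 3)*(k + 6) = k^4 + 10*k^3 + 27*k^2 + 18*k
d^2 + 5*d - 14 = (d - 2)*(d + 7)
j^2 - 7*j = j*(j - 7)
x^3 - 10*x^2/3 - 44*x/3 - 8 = (x - 6)*(x + 2/3)*(x + 2)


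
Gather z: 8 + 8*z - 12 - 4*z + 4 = 4*z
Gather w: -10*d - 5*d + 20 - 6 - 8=6 - 15*d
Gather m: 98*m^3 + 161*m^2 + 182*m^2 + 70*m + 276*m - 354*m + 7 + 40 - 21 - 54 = 98*m^3 + 343*m^2 - 8*m - 28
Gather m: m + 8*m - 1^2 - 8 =9*m - 9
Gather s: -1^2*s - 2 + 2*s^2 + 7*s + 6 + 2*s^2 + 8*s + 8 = 4*s^2 + 14*s + 12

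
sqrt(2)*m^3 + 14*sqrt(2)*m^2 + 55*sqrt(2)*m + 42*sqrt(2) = (m + 6)*(m + 7)*(sqrt(2)*m + sqrt(2))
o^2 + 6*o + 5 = (o + 1)*(o + 5)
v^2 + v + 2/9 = (v + 1/3)*(v + 2/3)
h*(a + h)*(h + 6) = a*h^2 + 6*a*h + h^3 + 6*h^2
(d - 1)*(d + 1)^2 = d^3 + d^2 - d - 1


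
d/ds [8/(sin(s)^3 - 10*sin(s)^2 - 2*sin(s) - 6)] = 8*(-3*sin(s)^2 + 20*sin(s) + 2)*cos(s)/(sin(s)^3 - 10*sin(s)^2 - 2*sin(s) - 6)^2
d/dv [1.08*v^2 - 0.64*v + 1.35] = 2.16*v - 0.64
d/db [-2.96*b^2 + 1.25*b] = 1.25 - 5.92*b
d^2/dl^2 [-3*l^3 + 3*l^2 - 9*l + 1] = 6 - 18*l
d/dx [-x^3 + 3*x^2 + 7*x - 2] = -3*x^2 + 6*x + 7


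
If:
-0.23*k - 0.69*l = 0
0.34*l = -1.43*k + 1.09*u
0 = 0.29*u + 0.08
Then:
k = -0.23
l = 0.08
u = -0.28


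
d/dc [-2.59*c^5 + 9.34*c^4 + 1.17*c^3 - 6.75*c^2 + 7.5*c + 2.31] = -12.95*c^4 + 37.36*c^3 + 3.51*c^2 - 13.5*c + 7.5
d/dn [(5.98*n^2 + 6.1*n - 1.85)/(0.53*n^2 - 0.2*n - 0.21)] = (-4.429*n^2 - 0.5506*n - 1.651)/(0.2809*n^4 - 0.212*n^3 - 0.1826*n^2 + 0.084*n + 0.0441)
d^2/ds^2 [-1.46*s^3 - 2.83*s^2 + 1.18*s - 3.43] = -8.76*s - 5.66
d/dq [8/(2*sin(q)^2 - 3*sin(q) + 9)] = 8*(3 - 4*sin(q))*cos(q)/(-3*sin(q) - cos(2*q) + 10)^2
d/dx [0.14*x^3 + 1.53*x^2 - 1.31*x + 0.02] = 0.42*x^2 + 3.06*x - 1.31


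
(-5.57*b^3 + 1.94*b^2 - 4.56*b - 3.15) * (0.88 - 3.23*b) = 17.9911*b^4 - 11.1678*b^3 + 16.436*b^2 + 6.1617*b - 2.772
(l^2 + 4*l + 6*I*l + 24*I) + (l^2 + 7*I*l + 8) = 2*l^2 + 4*l + 13*I*l + 8 + 24*I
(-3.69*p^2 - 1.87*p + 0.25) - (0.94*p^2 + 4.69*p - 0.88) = -4.63*p^2 - 6.56*p + 1.13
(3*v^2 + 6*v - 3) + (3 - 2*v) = 3*v^2 + 4*v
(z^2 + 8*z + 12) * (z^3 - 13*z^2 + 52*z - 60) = z^5 - 5*z^4 - 40*z^3 + 200*z^2 + 144*z - 720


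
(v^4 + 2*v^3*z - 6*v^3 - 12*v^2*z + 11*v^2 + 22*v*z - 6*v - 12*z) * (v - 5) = v^5 + 2*v^4*z - 11*v^4 - 22*v^3*z + 41*v^3 + 82*v^2*z - 61*v^2 - 122*v*z + 30*v + 60*z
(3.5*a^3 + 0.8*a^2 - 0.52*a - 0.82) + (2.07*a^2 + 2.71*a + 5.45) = 3.5*a^3 + 2.87*a^2 + 2.19*a + 4.63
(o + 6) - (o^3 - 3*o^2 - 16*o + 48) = -o^3 + 3*o^2 + 17*o - 42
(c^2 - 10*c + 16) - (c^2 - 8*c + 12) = 4 - 2*c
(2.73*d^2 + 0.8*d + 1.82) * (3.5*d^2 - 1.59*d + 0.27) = 9.555*d^4 - 1.5407*d^3 + 5.8351*d^2 - 2.6778*d + 0.4914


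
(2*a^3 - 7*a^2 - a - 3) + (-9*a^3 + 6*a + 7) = -7*a^3 - 7*a^2 + 5*a + 4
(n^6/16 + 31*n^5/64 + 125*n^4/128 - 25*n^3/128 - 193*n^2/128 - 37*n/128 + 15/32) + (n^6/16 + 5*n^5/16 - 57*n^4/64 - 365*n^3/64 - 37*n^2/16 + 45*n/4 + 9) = n^6/8 + 51*n^5/64 + 11*n^4/128 - 755*n^3/128 - 489*n^2/128 + 1403*n/128 + 303/32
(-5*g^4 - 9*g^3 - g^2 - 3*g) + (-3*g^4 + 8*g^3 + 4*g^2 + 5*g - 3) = -8*g^4 - g^3 + 3*g^2 + 2*g - 3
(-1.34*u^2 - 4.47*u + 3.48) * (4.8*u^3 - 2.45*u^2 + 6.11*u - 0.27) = -6.432*u^5 - 18.173*u^4 + 19.4681*u^3 - 35.4759*u^2 + 22.4697*u - 0.9396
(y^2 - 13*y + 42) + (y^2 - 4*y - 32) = 2*y^2 - 17*y + 10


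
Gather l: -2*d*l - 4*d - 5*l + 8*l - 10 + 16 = -4*d + l*(3 - 2*d) + 6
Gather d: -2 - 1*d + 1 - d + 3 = 2 - 2*d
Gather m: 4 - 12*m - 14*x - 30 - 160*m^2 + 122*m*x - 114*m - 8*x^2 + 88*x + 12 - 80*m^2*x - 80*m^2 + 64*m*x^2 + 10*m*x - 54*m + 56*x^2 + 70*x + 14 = m^2*(-80*x - 240) + m*(64*x^2 + 132*x - 180) + 48*x^2 + 144*x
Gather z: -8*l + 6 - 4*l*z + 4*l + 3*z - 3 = -4*l + z*(3 - 4*l) + 3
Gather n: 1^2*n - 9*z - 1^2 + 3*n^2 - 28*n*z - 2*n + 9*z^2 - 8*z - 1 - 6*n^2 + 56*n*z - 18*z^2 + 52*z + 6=-3*n^2 + n*(28*z - 1) - 9*z^2 + 35*z + 4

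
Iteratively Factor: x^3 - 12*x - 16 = (x + 2)*(x^2 - 2*x - 8) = (x + 2)^2*(x - 4)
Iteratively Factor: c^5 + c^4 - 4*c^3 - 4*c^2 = (c - 2)*(c^4 + 3*c^3 + 2*c^2) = (c - 2)*(c + 2)*(c^3 + c^2) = c*(c - 2)*(c + 2)*(c^2 + c) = c*(c - 2)*(c + 1)*(c + 2)*(c)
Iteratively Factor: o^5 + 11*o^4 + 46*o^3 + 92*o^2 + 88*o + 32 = (o + 2)*(o^4 + 9*o^3 + 28*o^2 + 36*o + 16) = (o + 1)*(o + 2)*(o^3 + 8*o^2 + 20*o + 16) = (o + 1)*(o + 2)^2*(o^2 + 6*o + 8) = (o + 1)*(o + 2)^3*(o + 4)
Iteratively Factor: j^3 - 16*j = (j + 4)*(j^2 - 4*j) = (j - 4)*(j + 4)*(j)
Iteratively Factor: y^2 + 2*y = (y)*(y + 2)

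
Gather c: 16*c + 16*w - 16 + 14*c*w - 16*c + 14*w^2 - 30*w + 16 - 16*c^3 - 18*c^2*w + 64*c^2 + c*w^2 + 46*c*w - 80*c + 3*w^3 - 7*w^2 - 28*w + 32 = -16*c^3 + c^2*(64 - 18*w) + c*(w^2 + 60*w - 80) + 3*w^3 + 7*w^2 - 42*w + 32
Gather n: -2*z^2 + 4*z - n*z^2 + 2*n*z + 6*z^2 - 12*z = n*(-z^2 + 2*z) + 4*z^2 - 8*z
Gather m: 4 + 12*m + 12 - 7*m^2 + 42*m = -7*m^2 + 54*m + 16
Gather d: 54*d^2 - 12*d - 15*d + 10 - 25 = 54*d^2 - 27*d - 15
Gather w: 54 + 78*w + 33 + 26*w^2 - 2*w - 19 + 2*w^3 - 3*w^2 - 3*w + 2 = 2*w^3 + 23*w^2 + 73*w + 70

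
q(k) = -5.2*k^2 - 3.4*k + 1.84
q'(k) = -10.4*k - 3.4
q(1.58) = -16.51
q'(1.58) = -19.83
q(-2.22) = -16.24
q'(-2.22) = 19.69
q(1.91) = -23.62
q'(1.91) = -23.26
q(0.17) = 1.11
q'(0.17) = -5.17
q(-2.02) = -12.51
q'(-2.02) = 17.61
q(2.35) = -34.87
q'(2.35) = -27.84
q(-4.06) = -70.07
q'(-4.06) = 38.82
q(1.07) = -7.75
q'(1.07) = -14.53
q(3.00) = -55.16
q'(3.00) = -34.60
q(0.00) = 1.84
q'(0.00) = -3.40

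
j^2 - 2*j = j*(j - 2)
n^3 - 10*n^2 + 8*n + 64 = (n - 8)*(n - 4)*(n + 2)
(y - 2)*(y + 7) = y^2 + 5*y - 14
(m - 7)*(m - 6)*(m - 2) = m^3 - 15*m^2 + 68*m - 84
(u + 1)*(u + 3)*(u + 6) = u^3 + 10*u^2 + 27*u + 18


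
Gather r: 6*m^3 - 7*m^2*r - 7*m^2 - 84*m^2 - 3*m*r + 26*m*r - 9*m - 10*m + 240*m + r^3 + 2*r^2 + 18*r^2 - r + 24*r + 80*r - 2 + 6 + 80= 6*m^3 - 91*m^2 + 221*m + r^3 + 20*r^2 + r*(-7*m^2 + 23*m + 103) + 84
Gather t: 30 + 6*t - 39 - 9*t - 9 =-3*t - 18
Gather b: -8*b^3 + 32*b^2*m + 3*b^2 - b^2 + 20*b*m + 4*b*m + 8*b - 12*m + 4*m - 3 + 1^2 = -8*b^3 + b^2*(32*m + 2) + b*(24*m + 8) - 8*m - 2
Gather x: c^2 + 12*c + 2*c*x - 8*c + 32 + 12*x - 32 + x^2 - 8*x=c^2 + 4*c + x^2 + x*(2*c + 4)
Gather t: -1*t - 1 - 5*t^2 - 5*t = -5*t^2 - 6*t - 1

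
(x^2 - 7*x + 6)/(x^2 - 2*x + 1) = (x - 6)/(x - 1)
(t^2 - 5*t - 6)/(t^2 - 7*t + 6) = (t + 1)/(t - 1)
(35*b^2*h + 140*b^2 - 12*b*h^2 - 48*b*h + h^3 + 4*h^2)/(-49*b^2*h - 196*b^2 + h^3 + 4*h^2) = (-5*b + h)/(7*b + h)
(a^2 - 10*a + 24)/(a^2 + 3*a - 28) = (a - 6)/(a + 7)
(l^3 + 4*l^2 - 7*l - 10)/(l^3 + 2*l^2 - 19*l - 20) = (l - 2)/(l - 4)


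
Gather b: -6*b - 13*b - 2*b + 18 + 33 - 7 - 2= 42 - 21*b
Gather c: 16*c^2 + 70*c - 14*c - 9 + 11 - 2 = 16*c^2 + 56*c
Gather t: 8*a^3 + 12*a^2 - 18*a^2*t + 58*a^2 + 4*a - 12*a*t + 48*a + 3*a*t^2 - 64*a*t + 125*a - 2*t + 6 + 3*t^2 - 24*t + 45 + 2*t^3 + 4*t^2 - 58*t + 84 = 8*a^3 + 70*a^2 + 177*a + 2*t^3 + t^2*(3*a + 7) + t*(-18*a^2 - 76*a - 84) + 135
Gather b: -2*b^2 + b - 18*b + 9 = -2*b^2 - 17*b + 9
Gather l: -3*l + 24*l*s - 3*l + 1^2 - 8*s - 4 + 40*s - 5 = l*(24*s - 6) + 32*s - 8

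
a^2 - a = a*(a - 1)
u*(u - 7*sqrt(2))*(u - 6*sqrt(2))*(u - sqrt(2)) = u^4 - 14*sqrt(2)*u^3 + 110*u^2 - 84*sqrt(2)*u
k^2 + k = k*(k + 1)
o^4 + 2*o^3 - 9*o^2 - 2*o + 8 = (o - 2)*(o - 1)*(o + 1)*(o + 4)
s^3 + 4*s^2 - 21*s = s*(s - 3)*(s + 7)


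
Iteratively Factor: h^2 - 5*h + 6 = (h - 3)*(h - 2)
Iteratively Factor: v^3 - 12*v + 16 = (v - 2)*(v^2 + 2*v - 8) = (v - 2)*(v + 4)*(v - 2)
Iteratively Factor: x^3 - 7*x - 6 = (x + 1)*(x^2 - x - 6) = (x + 1)*(x + 2)*(x - 3)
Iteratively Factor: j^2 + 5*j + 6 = (j + 2)*(j + 3)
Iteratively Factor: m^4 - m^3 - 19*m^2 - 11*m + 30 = (m - 5)*(m^3 + 4*m^2 + m - 6) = (m - 5)*(m - 1)*(m^2 + 5*m + 6) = (m - 5)*(m - 1)*(m + 3)*(m + 2)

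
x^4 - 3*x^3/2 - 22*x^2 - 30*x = x*(x - 6)*(x + 2)*(x + 5/2)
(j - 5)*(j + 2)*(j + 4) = j^3 + j^2 - 22*j - 40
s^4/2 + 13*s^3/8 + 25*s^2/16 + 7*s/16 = s*(s/2 + 1/2)*(s + 1/2)*(s + 7/4)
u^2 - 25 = (u - 5)*(u + 5)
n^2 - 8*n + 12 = (n - 6)*(n - 2)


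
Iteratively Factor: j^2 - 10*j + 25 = (j - 5)*(j - 5)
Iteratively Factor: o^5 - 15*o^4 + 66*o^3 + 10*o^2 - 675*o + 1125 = (o - 5)*(o^4 - 10*o^3 + 16*o^2 + 90*o - 225) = (o - 5)*(o - 3)*(o^3 - 7*o^2 - 5*o + 75) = (o - 5)^2*(o - 3)*(o^2 - 2*o - 15) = (o - 5)^3*(o - 3)*(o + 3)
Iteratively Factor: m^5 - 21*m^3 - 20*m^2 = (m + 1)*(m^4 - m^3 - 20*m^2) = (m + 1)*(m + 4)*(m^3 - 5*m^2) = (m - 5)*(m + 1)*(m + 4)*(m^2) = m*(m - 5)*(m + 1)*(m + 4)*(m)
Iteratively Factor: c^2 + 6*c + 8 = (c + 4)*(c + 2)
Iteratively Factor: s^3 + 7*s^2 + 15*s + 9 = (s + 1)*(s^2 + 6*s + 9) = (s + 1)*(s + 3)*(s + 3)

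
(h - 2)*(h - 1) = h^2 - 3*h + 2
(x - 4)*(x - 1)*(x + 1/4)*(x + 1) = x^4 - 15*x^3/4 - 2*x^2 + 15*x/4 + 1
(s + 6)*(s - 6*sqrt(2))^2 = s^3 - 12*sqrt(2)*s^2 + 6*s^2 - 72*sqrt(2)*s + 72*s + 432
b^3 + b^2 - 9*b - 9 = (b - 3)*(b + 1)*(b + 3)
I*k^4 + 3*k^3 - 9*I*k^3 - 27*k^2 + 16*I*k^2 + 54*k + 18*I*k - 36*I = (k - 6)*(k - 3)*(k - 2*I)*(I*k + 1)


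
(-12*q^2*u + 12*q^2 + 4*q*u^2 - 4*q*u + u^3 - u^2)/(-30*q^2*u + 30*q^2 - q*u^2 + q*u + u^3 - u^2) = (12*q^2 - 4*q*u - u^2)/(30*q^2 + q*u - u^2)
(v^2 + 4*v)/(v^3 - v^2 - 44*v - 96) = v/(v^2 - 5*v - 24)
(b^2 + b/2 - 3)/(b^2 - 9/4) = 2*(b + 2)/(2*b + 3)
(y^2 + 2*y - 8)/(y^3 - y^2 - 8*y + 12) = (y + 4)/(y^2 + y - 6)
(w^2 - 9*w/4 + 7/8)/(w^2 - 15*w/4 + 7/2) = (w - 1/2)/(w - 2)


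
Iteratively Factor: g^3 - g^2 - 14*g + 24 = (g - 2)*(g^2 + g - 12) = (g - 3)*(g - 2)*(g + 4)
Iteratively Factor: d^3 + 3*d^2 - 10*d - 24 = (d - 3)*(d^2 + 6*d + 8) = (d - 3)*(d + 2)*(d + 4)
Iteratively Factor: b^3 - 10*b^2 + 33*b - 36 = (b - 4)*(b^2 - 6*b + 9) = (b - 4)*(b - 3)*(b - 3)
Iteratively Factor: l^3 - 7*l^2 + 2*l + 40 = (l + 2)*(l^2 - 9*l + 20) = (l - 4)*(l + 2)*(l - 5)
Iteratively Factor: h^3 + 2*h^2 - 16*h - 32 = (h + 4)*(h^2 - 2*h - 8) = (h - 4)*(h + 4)*(h + 2)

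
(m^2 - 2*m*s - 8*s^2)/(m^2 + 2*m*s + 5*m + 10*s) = (m - 4*s)/(m + 5)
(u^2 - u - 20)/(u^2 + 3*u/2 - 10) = 2*(u - 5)/(2*u - 5)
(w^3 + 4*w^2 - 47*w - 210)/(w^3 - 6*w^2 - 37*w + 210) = (w + 5)/(w - 5)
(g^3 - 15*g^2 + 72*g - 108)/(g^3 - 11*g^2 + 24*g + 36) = (g - 3)/(g + 1)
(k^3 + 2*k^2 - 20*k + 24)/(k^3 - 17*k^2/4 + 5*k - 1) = 4*(k + 6)/(4*k - 1)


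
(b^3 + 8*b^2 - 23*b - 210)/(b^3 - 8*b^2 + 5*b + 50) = (b^2 + 13*b + 42)/(b^2 - 3*b - 10)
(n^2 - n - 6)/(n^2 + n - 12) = (n + 2)/(n + 4)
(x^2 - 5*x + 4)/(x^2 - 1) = (x - 4)/(x + 1)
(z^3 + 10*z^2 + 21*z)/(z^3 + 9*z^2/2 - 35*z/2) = 2*(z + 3)/(2*z - 5)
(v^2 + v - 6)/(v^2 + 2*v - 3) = (v - 2)/(v - 1)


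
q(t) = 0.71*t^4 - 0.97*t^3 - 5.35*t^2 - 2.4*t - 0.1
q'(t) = 2.84*t^3 - 2.91*t^2 - 10.7*t - 2.4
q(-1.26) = -1.84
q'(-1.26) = 0.78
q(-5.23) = 536.09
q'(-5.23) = -432.31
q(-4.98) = 435.66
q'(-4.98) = -372.04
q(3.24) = -18.79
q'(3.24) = 28.98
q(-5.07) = 470.09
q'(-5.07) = -393.07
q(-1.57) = -1.45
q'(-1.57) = -3.76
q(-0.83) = -0.90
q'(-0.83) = 2.85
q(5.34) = 264.15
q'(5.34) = 289.94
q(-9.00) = 4953.59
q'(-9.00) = -2212.17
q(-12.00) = 15657.02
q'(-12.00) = -5200.56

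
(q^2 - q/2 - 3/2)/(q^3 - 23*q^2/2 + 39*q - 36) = (q + 1)/(q^2 - 10*q + 24)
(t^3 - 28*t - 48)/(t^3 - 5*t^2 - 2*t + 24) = (t^2 - 2*t - 24)/(t^2 - 7*t + 12)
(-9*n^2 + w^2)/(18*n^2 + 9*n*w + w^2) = (-3*n + w)/(6*n + w)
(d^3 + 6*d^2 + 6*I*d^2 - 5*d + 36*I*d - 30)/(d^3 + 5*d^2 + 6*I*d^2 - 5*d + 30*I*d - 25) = (d + 6)/(d + 5)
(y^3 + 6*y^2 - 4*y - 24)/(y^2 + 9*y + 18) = (y^2 - 4)/(y + 3)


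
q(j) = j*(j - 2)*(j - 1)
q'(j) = j*(j - 2) + j*(j - 1) + (j - 2)*(j - 1) = 3*j^2 - 6*j + 2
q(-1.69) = -16.78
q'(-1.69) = 20.71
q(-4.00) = -120.00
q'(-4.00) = 74.00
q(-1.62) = -15.36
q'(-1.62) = 19.59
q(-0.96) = -5.57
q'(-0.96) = 10.52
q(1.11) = -0.11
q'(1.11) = -0.96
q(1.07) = -0.07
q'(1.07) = -0.99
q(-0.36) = -1.16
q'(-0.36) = 4.55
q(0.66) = 0.30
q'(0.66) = -0.65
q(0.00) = 0.00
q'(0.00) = 2.00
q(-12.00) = -2184.00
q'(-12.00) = 506.00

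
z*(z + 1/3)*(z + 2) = z^3 + 7*z^2/3 + 2*z/3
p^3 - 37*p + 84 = (p - 4)*(p - 3)*(p + 7)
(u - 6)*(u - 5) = u^2 - 11*u + 30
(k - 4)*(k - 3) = k^2 - 7*k + 12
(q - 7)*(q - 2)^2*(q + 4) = q^4 - 7*q^3 - 12*q^2 + 100*q - 112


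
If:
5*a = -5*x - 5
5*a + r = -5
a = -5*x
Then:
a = -5/4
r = 5/4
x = 1/4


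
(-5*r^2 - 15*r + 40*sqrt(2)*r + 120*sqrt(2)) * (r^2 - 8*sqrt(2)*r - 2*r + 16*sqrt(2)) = -5*r^4 - 5*r^3 + 80*sqrt(2)*r^3 - 610*r^2 + 80*sqrt(2)*r^2 - 480*sqrt(2)*r - 640*r + 3840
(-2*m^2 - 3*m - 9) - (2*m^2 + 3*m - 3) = -4*m^2 - 6*m - 6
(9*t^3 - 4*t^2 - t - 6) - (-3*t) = 9*t^3 - 4*t^2 + 2*t - 6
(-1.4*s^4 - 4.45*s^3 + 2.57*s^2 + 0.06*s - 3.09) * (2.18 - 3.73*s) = 5.222*s^5 + 13.5465*s^4 - 19.2871*s^3 + 5.3788*s^2 + 11.6565*s - 6.7362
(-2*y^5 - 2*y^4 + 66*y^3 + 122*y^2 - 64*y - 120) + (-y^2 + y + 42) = -2*y^5 - 2*y^4 + 66*y^3 + 121*y^2 - 63*y - 78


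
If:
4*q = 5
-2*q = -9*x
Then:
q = 5/4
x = 5/18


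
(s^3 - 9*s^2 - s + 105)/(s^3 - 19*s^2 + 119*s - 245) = (s + 3)/(s - 7)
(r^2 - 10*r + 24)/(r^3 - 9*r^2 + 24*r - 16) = (r - 6)/(r^2 - 5*r + 4)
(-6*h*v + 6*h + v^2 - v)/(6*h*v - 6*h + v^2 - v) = (-6*h + v)/(6*h + v)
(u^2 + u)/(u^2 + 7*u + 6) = u/(u + 6)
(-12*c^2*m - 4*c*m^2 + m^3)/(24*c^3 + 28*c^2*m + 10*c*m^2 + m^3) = m*(-6*c + m)/(12*c^2 + 8*c*m + m^2)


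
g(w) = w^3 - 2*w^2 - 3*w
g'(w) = 3*w^2 - 4*w - 3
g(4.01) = 20.29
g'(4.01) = 29.20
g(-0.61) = 0.86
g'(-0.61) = 0.56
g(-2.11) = -11.97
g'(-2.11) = 18.80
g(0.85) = -3.38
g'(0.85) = -4.23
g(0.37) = -1.33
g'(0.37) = -4.07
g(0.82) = -3.25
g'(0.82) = -4.26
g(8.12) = 379.16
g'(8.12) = 162.32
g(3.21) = 2.84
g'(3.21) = 15.07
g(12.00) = 1404.00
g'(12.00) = 381.00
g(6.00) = 126.00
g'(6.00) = 81.00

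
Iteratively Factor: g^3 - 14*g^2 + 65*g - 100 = (g - 4)*(g^2 - 10*g + 25) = (g - 5)*(g - 4)*(g - 5)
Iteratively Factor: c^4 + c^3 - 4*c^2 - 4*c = (c + 1)*(c^3 - 4*c) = (c - 2)*(c + 1)*(c^2 + 2*c) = (c - 2)*(c + 1)*(c + 2)*(c)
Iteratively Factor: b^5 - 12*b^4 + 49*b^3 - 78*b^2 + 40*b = (b - 4)*(b^4 - 8*b^3 + 17*b^2 - 10*b) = (b - 4)*(b - 2)*(b^3 - 6*b^2 + 5*b) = b*(b - 4)*(b - 2)*(b^2 - 6*b + 5) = b*(b - 5)*(b - 4)*(b - 2)*(b - 1)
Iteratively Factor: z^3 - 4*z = (z)*(z^2 - 4) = z*(z - 2)*(z + 2)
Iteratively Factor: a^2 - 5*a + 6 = (a - 2)*(a - 3)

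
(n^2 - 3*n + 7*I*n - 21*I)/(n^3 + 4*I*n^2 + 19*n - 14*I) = (n - 3)/(n^2 - 3*I*n - 2)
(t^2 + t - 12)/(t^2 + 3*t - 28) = (t^2 + t - 12)/(t^2 + 3*t - 28)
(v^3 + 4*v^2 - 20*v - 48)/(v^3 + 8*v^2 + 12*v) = (v - 4)/v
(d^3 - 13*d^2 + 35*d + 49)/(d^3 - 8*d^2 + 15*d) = (d^3 - 13*d^2 + 35*d + 49)/(d*(d^2 - 8*d + 15))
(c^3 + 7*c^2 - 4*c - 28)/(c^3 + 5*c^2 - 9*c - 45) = (c^3 + 7*c^2 - 4*c - 28)/(c^3 + 5*c^2 - 9*c - 45)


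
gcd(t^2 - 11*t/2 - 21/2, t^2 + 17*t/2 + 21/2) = t + 3/2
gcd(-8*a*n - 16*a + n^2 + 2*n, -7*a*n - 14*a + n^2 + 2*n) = n + 2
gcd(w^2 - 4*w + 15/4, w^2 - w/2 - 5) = w - 5/2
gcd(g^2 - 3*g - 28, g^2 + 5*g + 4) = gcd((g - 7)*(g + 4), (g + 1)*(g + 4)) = g + 4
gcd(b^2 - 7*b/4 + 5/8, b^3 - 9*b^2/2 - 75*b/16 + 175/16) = b - 5/4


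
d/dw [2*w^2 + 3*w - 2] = 4*w + 3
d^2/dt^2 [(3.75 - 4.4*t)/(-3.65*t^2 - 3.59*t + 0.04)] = ((4.4*t - 3.75)*(7.3*t + 3.59)*(14.6*t + 7.18) - (96.36*t + 4.217)*(3.65*t^2 + 3.59*t - 0.04))/(3.65*t^2 + 3.59*t - 0.04)^3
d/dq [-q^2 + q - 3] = 1 - 2*q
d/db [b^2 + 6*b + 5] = 2*b + 6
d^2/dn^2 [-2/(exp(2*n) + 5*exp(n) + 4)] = 2*(-2*(2*exp(n) + 5)^2*exp(n) + (4*exp(n) + 5)*(exp(2*n) + 5*exp(n) + 4))*exp(n)/(exp(2*n) + 5*exp(n) + 4)^3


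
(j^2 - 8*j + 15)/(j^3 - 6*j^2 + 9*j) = (j - 5)/(j*(j - 3))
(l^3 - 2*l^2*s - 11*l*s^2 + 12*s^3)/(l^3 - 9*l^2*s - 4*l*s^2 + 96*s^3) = (-l + s)/(-l + 8*s)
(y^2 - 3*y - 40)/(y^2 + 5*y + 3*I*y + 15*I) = (y - 8)/(y + 3*I)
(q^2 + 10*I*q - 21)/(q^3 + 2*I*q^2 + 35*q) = (q + 3*I)/(q*(q - 5*I))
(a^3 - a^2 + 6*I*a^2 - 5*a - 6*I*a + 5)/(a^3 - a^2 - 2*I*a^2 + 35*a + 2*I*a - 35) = (a + I)/(a - 7*I)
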